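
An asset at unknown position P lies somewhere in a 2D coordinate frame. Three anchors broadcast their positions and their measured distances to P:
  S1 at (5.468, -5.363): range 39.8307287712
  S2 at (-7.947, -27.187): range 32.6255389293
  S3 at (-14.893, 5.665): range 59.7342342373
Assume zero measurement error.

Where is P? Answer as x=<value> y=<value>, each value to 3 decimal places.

eq1: (x − 5.468)² + (y + 5.363)² = 39.8307287712²
eq2: (x + 7.947)² + (y + 27.187)² = 32.6255389293²
eq3: (x + 14.893)² + (y − 5.665)² = 59.7342342373²
eq2−eq3, eq2−eq1 (x²,y² cancel):
  -13.892·x + 65.704·y = -3052.147053
  26.830·x + 43.648·y = -1265.688149
det = -13.892·43.648 − 65.704·26.830 = -2369.196336
x = (-3052.147053·43.648 − 65.704·-1265.688149) / -2369.196336 = 21.129249
y = (-13.892·-1265.688149 − -3052.147053·26.830) / -2369.196336 = -41.985564

x=21.129 y=-41.986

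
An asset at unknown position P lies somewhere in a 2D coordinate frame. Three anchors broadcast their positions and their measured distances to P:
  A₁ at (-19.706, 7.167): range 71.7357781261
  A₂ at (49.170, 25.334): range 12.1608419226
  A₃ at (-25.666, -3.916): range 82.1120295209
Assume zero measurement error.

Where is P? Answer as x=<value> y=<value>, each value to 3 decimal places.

x=45.557 y=36.946

eq1: (x + 19.706)² + (y − 7.167)² = 71.7357781261²
eq2: (x − 49.170)² + (y − 25.334)² = 12.1608419226²
eq3: (x + 25.666)² + (y + 3.916)² = 82.1120295209²
eq1−eq3, eq1−eq2 (x²,y² cancel):
  -11.920·x − 22.166·y = -1361.977242
  137.752·x + 36.334·y = 7617.943918
det = -11.920·36.334 − -22.166·137.752 = 2620.309552
x = (-1361.977242·36.334 − -22.166·7617.943918) / 2620.309552 = 45.556932
y = (-11.920·7617.943918 − -1361.977242·137.752) / 2620.309552 = 36.945710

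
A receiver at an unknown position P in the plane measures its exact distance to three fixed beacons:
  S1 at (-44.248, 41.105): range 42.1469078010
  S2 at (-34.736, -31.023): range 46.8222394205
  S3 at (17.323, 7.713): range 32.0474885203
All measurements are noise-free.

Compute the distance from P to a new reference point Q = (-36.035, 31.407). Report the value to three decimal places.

29.496

eq1: (x + 44.248)² + (y − 41.105)² = 42.1469078010²
eq2: (x + 34.736)² + (y + 31.023)² = 46.8222394205²
eq3: (x − 17.323)² + (y − 7.713)² = 32.0474885203²
eq3−eq2, eq3−eq1 (x²,y² cancel):
  -104.118·x − 77.472·y = 644.158943
  -123.142·x + 66.784·y = 2538.609514
det = -104.118·66.784 − -77.472·-123.142 = -16493.473536
x = (644.158943·66.784 − -77.472·2538.609514) / -16493.473536 = -14.532455
y = (-104.118·2538.609514 − 644.158943·-123.142) / -16493.473536 = 11.216068
|P − Q| = √((-14.532455 − -36.035)² + (11.216068 − 31.407)²) = 29.496324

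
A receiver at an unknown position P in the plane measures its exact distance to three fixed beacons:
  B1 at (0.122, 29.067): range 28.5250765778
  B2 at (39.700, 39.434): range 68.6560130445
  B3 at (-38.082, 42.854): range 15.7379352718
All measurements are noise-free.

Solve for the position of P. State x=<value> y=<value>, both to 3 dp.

x=-28.368 y=30.471

eq1: (x − 0.122)² + (y − 29.067)² = 28.5250765778²
eq2: (x − 39.700)² + (y − 39.434)² = 68.6560130445²
eq3: (x + 38.082)² + (y − 42.854)² = 15.7379352718²
eq1−eq2, eq1−eq3 (x²,y² cancel):
  79.156·x + 20.734·y = -1613.743150
  -76.408·x + 27.574·y = 3007.796054
det = 79.156·27.574 − 20.734·-76.408 = 3766.891016
x = (-1613.743150·27.574 − 20.734·3007.796054) / 3766.891016 = -28.368487
y = (79.156·3007.796054 − -1613.743150·-76.408) / 3766.891016 = 30.471340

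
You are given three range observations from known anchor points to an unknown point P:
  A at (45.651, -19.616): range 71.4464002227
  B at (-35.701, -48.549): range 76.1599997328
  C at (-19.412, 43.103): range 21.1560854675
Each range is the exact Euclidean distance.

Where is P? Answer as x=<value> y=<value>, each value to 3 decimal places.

x=-11.257 y=23.582

eq1: (x − 45.651)² + (y + 19.616)² = 71.4464002227²
eq2: (x + 35.701)² + (y + 48.549)² = 76.1599997328²
eq3: (x + 19.412)² + (y − 43.103)² = 21.1560854675²
eq1−eq2, eq1−eq3 (x²,y² cancel):
  -162.704·x − 57.866·y = 467.008090
  -130.126·x + 125.438·y = 4422.901248
det = -162.704·125.438 − -57.866·-130.126 = -27939.135468
x = (467.008090·125.438 − -57.866·4422.901248) / -27939.135468 = -11.257190
y = (-162.704·4422.901248 − 467.008090·-130.126) / -27939.135468 = 23.581754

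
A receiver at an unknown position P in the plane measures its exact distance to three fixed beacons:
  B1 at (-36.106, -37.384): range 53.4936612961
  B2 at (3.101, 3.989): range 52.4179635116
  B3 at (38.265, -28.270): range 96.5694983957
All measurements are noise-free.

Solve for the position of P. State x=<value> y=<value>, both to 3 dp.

x=-48.206 y=14.723

eq1: (x + 36.106)² + (y + 37.384)² = 53.4936612961²
eq2: (x − 3.101)² + (y − 3.989)² = 52.4179635116²
eq3: (x − 38.265)² + (y + 28.270)² = 96.5694983957²
eq3−eq2, eq3−eq1 (x²,y² cancel):
  -70.328·x + 64.518·y = 4340.150319
  -148.742·x − 18.228·y = 6901.899789
det = -70.328·-18.228 − 64.518·-148.742 = 10878.475140
x = (4340.150319·-18.228 − 64.518·6901.899789) / 10878.475140 = -48.206116
y = (-70.328·6901.899789 − 4340.150319·-148.742) / 10878.475140 = 14.723188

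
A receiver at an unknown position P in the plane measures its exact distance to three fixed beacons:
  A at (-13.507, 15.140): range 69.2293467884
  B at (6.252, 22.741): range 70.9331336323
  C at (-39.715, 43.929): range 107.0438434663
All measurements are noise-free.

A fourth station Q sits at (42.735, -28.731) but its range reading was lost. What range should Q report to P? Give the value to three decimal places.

eq1: (x + 13.507)² + (y − 15.140)² = 69.2293467884²
eq2: (x − 6.252)² + (y − 22.741)² = 70.9331336323²
eq3: (x + 39.715)² + (y − 43.929)² = 107.0438434663²
eq1−eq2, eq1−eq3 (x²,y² cancel):
  39.518·x + 15.202·y = -94.225054
  -52.416·x + 57.578·y = -3570.302350
det = 39.518·57.578 − 15.202·-52.416 = 3072.195436
x = (-94.225054·57.578 − 15.202·-3570.302350) / 3072.195436 = 15.900826
y = (39.518·-3570.302350 − -94.225054·-52.416) / 3072.195436 = -47.532819
|P − Q| = √((15.900826 − 42.735)² + (-47.532819 − -28.731)²) = 32.765550

32.766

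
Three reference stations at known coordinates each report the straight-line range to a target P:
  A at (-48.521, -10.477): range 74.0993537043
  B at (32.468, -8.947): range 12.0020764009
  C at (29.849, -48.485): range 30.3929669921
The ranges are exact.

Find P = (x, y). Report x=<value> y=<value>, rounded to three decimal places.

x=25.147 y=-18.458

eq1: (x + 48.521)² + (y + 10.477)² = 74.0993537043²
eq2: (x − 32.468)² + (y + 8.947)² = 12.0020764009²
eq3: (x − 29.849)² + (y + 48.485)² = 30.3929669921²
eq1−eq2, eq1−eq3 (x²,y² cancel):
  161.978·x + 3.060·y = 4016.829244
  156.740·x − 76.016·y = 5344.684833
det = 161.978·-76.016 − 3.060·156.740 = -12792.544048
x = (4016.829244·-76.016 − 3.060·5344.684833) / -12792.544048 = 25.147307
y = (161.978·5344.684833 − 4016.829244·156.740) / -12792.544048 = -18.457904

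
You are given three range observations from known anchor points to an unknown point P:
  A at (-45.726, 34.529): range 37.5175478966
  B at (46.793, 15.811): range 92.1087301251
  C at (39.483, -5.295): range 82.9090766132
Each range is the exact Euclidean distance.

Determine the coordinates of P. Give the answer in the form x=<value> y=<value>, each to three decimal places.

eq1: (x + 45.726)² + (y − 34.529)² = 37.5175478966²
eq2: (x − 46.793)² + (y − 15.811)² = 92.1087301251²
eq3: (x − 39.483)² + (y + 5.295)² = 82.9090766132²
eq2−eq3, eq2−eq1 (x²,y² cancel):
  -14.620·x − 42.212·y = 757.474924
  -185.038·x + 37.436·y = 7919.998112
det = -14.620·37.436 − -42.212·-185.038 = -8358.138376
x = (757.474924·37.436 − -42.212·7919.998112) / -8358.138376 = -43.391934
y = (-14.620·7919.998112 − 757.474924·-185.038) / -8358.138376 = -2.915873

x=-43.392 y=-2.916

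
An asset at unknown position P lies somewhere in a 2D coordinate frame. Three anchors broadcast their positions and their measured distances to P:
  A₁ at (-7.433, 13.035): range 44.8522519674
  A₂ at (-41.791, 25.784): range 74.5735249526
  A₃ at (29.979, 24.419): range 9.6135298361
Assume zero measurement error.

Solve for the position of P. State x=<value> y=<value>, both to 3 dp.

x=32.358 y=33.734

eq1: (x + 7.433)² + (y − 13.035)² = 44.8522519674²
eq2: (x + 41.791)² + (y − 25.784)² = 74.5735249526²
eq3: (x − 29.979)² + (y − 24.419)² = 9.6135298361²
eq2−eq3, eq2−eq1 (x²,y² cancel):
  143.540·x − 2.730·y = 4552.516333
  68.716·x − 25.498·y = 1363.344494
det = 143.540·-25.498 − -2.730·68.716 = -3472.388240
x = (4552.516333·-25.498 − -2.730·1363.344494) / -3472.388240 = 32.357595
y = (143.540·1363.344494 − 4552.516333·68.716) / -3472.388240 = 33.733625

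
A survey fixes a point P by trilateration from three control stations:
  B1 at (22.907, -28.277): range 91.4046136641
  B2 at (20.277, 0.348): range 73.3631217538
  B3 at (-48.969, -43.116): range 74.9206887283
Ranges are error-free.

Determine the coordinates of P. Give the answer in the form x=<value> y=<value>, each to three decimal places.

x=-46.027 y=31.747

eq1: (x − 22.907)² + (y + 28.277)² = 91.4046136641²
eq2: (x − 20.277)² + (y − 0.348)² = 73.3631217538²
eq3: (x + 48.969)² + (y + 43.116)² = 74.9206887283²
eq1−eq2, eq1−eq3 (x²,y² cancel):
  -5.260·x + 57.250·y = 2059.614221
  -143.752·x − 29.678·y = 5674.326839
det = -5.260·-29.678 − 57.250·-143.752 = 8385.908280
x = (2059.614221·-29.678 − 57.250·5674.326839) / 8385.908280 = -46.027267
y = (-5.260·5674.326839 − 2059.614221·-143.752) / 8385.908280 = 31.746913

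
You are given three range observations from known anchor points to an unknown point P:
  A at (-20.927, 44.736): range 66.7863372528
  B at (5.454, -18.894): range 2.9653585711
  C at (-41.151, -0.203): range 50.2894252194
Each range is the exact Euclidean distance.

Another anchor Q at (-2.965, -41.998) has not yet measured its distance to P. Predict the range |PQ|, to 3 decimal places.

eq1: (x + 20.927)² + (y − 44.736)² = 66.7863372528²
eq2: (x − 5.454)² + (y + 18.894)² = 2.9653585711²
eq3: (x + 41.151)² + (y + 0.203)² = 50.2894252194²
eq3−eq1, eq3−eq2 (x²,y² cancel):
  40.448·x + 89.878·y = -1185.585540
  93.210·x − 37.382·y = 1213.516279
det = 40.448·-37.382 − 89.878·93.210 = -9889.555516
x = (-1185.585540·-37.382 − 89.878·1213.516279) / -9889.555516 = 6.547196
y = (40.448·1213.516279 − -1185.585540·93.210) / -9889.555516 = -16.137503
|P − Q| = √((6.547196 − -2.965)² + (-16.137503 − -41.998)²) = 27.554440

27.554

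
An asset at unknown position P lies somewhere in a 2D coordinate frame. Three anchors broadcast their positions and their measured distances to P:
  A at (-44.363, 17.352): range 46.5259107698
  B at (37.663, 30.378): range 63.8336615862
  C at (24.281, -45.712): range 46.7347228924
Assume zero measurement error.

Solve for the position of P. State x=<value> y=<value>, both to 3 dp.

eq1: (x + 44.363)² + (y − 17.352)² = 46.5259107698²
eq2: (x − 37.663)² + (y − 30.378)² = 63.8336615862²
eq3: (x − 24.281)² + (y + 45.712)² = 46.7347228924²
eq2−eq1, eq2−eq3 (x²,y² cancel):
  -164.052·x − 26.052·y = 1837.919199
  -26.764·x − 152.180·y = 2228.431480
det = -164.052·-152.180 − -26.052·-26.764 = 24268.177632
x = (1837.919199·-152.180 − -26.052·2228.431480) / 24268.177632 = -9.132925
y = (-164.052·2228.431480 − 1837.919199·-26.764) / 24268.177632 = -13.037179

x=-9.133 y=-13.037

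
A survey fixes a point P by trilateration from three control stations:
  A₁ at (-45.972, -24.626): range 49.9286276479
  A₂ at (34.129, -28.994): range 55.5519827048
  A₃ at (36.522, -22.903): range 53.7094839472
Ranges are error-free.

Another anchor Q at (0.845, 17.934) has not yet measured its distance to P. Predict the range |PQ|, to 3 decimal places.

13.519

eq1: (x + 45.972)² + (y + 24.626)² = 49.9286276479²
eq2: (x − 34.129)² + (y + 28.994)² = 55.5519827048²
eq3: (x − 36.522)² + (y + 22.903)² = 53.7094839472²
eq3−eq1, eq3−eq2 (x²,y² cancel):
  -164.988·x − 3.446·y = 1253.301574
  -4.786·x − 12.182·y = -54.277333
det = -164.988·-12.182 − -3.446·-4.786 = 1993.391260
x = (1253.301574·-12.182 − -3.446·-54.277333) / 1993.391260 = -7.752999
y = (-164.988·-54.277333 − 1253.301574·-4.786) / 1993.391260 = 7.501493
|P − Q| = √((-7.752999 − 0.845)² + (7.501493 − 17.934)²) = 13.518979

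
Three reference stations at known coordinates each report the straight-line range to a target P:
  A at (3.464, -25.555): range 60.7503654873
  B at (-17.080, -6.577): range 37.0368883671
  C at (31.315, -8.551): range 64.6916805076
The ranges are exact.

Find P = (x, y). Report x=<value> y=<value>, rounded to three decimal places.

x=-20.403 y=30.310

eq1: (x − 3.464)² + (y + 25.555)² = 60.7503654873²
eq2: (x + 17.080)² + (y + 6.577)² = 37.0368883671²
eq3: (x − 31.315)² + (y + 8.551)² = 64.6916805076²
eq1−eq2, eq1−eq3 (x²,y² cancel):
  -41.088·x + 37.956·y = 1988.801815
  55.702·x + 34.008·y = -105.715115
det = -41.088·34.008 − 37.956·55.702 = -3511.545816
x = (1988.801815·34.008 − 37.956·-105.715115) / -3511.545816 = -20.403463
y = (-41.088·-105.715115 − 1988.801815·55.702) / -3511.545816 = 30.310473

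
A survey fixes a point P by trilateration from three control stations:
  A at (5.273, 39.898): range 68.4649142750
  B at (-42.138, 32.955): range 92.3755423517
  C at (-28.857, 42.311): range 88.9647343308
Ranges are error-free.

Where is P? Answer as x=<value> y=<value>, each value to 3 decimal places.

x=30.914 y=-23.584

eq1: (x − 5.273)² + (y − 39.898)² = 68.4649142750²
eq2: (x + 42.138)² + (y − 32.955)² = 92.3755423517²
eq3: (x + 28.857)² + (y − 42.311)² = 88.9647343308²
eq2−eq1, eq2−eq3 (x²,y² cancel):
  94.822·x + 13.886·y = 2603.808202
  26.562·x + 18.712·y = 379.820971
det = 94.822·18.712 − 13.886·26.562 = 1405.469332
x = (2603.808202·18.712 − 13.886·379.820971) / 1405.469332 = 30.913706
y = (94.822·379.820971 − 2603.808202·26.562) / 1405.469332 = -23.584271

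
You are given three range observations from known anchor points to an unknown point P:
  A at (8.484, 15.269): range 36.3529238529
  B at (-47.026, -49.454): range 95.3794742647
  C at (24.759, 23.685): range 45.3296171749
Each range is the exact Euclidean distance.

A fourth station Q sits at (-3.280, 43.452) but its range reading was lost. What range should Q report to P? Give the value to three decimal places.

14.007

eq1: (x − 8.484)² + (y − 15.269)² = 36.3529238529²
eq2: (x + 47.026)² + (y + 49.454)² = 95.3794742647²
eq3: (x − 24.759)² + (y − 23.685)² = 45.3296171749²
eq2−eq3, eq2−eq1 (x²,y² cancel):
  143.570·x + 146.278·y = 3559.314432
  111.020·x + 129.446·y = 3423.686863
det = 143.570·129.446 − 146.278·111.020 = 2344.778660
x = (3559.314432·129.446 − 146.278·3423.686863) / 2344.778660 = -17.089481
y = (143.570·3423.686863 − 3559.314432·111.020) / 2344.778660 = 41.105643
|P − Q| = √((-17.089481 − -3.280)² + (41.105643 − 43.452)²) = 14.007397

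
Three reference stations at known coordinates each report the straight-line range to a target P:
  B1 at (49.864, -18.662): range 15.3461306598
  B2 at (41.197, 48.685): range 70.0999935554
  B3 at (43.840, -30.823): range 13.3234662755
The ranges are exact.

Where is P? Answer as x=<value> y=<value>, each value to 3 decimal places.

x=34.715 y=-21.115

eq1: (x − 49.864)² + (y + 18.662)² = 15.3461306598²
eq2: (x − 41.197)² + (y − 48.685)² = 70.0999935554²
eq3: (x − 43.840)² + (y + 30.823)² = 13.3234662755²
eq1−eq2, eq1−eq3 (x²,y² cancel):
  -17.334·x + 134.694·y = -3445.772076
  -12.048·x − 24.322·y = 95.303162
det = -17.334·-24.322 − 134.694·-12.048 = 2044.390860
x = (-3445.772076·-24.322 − 134.694·95.303162) / 2044.390860 = 34.715135
y = (-17.334·95.303162 − -3445.772076·-12.048) / 2044.390860 = -21.114674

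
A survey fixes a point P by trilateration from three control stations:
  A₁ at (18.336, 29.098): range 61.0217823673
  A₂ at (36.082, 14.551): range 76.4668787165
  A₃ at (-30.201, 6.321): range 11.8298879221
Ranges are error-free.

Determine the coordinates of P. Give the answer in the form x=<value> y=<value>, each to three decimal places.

eq1: (x − 18.336)² + (y − 29.098)² = 61.0217823673²
eq2: (x − 36.082)² + (y − 14.551)² = 76.4668787165²
eq3: (x + 30.201)² + (y − 6.321)² = 11.8298879221²
eq2−eq1, eq2−eq3 (x²,y² cancel):
  -35.492·x + 29.094·y = 1792.785792
  -132.566·x − 16.460·y = 5145.650409
det = -35.492·-16.460 − 29.094·-132.566 = 4441.073524
x = (1792.785792·-16.460 − 29.094·5145.650409) / 4441.073524 = -40.354389
y = (-35.492·5145.650409 − 1792.785792·-132.566) / 4441.073524 = 12.391827

x=-40.354 y=12.392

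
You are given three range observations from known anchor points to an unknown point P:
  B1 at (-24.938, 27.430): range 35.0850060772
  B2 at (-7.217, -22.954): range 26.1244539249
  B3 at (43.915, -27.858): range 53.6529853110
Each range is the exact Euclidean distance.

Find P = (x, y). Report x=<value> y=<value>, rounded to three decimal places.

x=-0.471 y=2.284

eq1: (x + 24.938)² + (y − 27.430)² = 35.0850060772²
eq2: (x + 7.217)² + (y + 22.954)² = 26.1244539249²
eq3: (x − 43.915)² + (y + 27.858)² = 53.6529853110²
eq1−eq3, eq1−eq2 (x²,y² cancel):
  137.706·x − 110.576·y = -317.398536
  35.442·x − 100.768·y = -246.866980
det = 137.706·-100.768 − -110.576·35.442 = -9957.323616
x = (-317.398536·-100.768 − -110.576·-246.866980) / -9957.323616 = -0.470614
y = (137.706·-246.866980 − -317.398536·35.442) / -9957.323616 = 2.284331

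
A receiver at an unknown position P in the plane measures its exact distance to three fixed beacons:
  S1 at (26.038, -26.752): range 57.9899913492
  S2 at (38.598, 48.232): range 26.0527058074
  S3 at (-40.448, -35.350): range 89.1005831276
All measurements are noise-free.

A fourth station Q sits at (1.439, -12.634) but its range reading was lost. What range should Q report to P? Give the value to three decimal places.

eq1: (x − 26.038)² + (y + 26.752)² = 57.9899913492²
eq2: (x − 38.598)² + (y − 48.232)² = 26.0527058074²
eq3: (x + 40.448)² + (y + 35.350)² = 89.1005831276²
eq2−eq1, eq2−eq3 (x²,y² cancel):
  -25.120·x − 149.968·y = -5106.580097
  -158.092·x − 167.164·y = -8190.638658
det = -25.120·-167.164 − -149.968·-158.092 = -19509.581376
x = (-5106.580097·-167.164 − -149.968·-8190.638658) / -19509.581376 = 19.205812
y = (-25.120·-8190.638658 − -5106.580097·-158.092) / -19509.581376 = 30.834112
|P − Q| = √((19.205812 − 1.439)² + (30.834112 − -12.634)²) = 46.958879

46.959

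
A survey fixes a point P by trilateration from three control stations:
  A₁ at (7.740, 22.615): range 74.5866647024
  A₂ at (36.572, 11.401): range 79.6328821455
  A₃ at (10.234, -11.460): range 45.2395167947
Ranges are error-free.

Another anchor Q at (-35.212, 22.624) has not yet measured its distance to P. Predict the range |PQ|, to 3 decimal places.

eq1: (x − 7.740)² + (y − 22.615)² = 74.5866647024²
eq2: (x − 36.572)² + (y − 11.401)² = 79.6328821455²
eq3: (x − 10.234)² + (y + 11.460)² = 45.2395167947²
eq1−eq3, eq1−eq2 (x²,y² cancel):
  4.988·x − 68.150·y = 3181.277203
  57.664·x − 22.428·y = 117.922793
det = 4.988·-22.428 − -68.150·57.664 = 3817.930736
x = (3181.277203·-22.428 − -68.150·117.922793) / 3817.930736 = -16.583131
y = (4.988·117.922793 − 3181.277203·57.664) / 3817.930736 = -47.894261
|P − Q| = √((-16.583131 − -35.212)² + (-47.894261 − 22.624)²) = 72.937369

72.937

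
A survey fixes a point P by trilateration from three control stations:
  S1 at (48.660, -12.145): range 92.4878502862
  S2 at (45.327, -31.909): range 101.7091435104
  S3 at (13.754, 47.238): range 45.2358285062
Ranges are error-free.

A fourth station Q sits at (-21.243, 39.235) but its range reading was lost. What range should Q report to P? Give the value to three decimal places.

eq1: (x − 48.660)² + (y + 12.145)² = 92.4878502862²
eq2: (x − 45.327)² + (y + 31.909)² = 101.7091435104²
eq3: (x − 13.754)² + (y − 47.238)² = 45.2358285062²
eq2−eq3, eq2−eq1 (x²,y² cancel):
  -63.146·x + 158.294·y = 7646.349643
  6.666·x + 39.528·y = 1233.322838
det = -63.146·39.528 − 158.294·6.666 = -3551.222892
x = (7646.349643·39.528 − 158.294·1233.322838) / -3551.222892 = -30.135338
y = (-63.146·1233.322838 − 7646.349643·6.666) / -3551.222892 = 36.283268
|P − Q| = √((-30.135338 − -21.243)² + (36.283268 − 39.235)²) = 9.369440

9.369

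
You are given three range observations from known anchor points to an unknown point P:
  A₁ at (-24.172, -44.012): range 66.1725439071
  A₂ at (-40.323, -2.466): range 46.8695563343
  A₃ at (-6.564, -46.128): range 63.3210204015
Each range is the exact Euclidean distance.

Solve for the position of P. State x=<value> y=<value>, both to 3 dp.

x=2.521 y=16.538

eq1: (x + 24.172)² + (y + 44.012)² = 66.1725439071²
eq2: (x + 40.323)² + (y + 2.466)² = 46.8695563343²
eq3: (x + 6.564)² + (y + 46.128)² = 63.3210204015²
eq1−eq2, eq1−eq3 (x²,y² cancel):
  -32.302·x + 83.092·y = 1292.734013
  35.216·x − 4.232·y = 18.790694
det = -32.302·-4.232 − 83.092·35.216 = -2789.465808
x = (1292.734013·-4.232 − 83.092·18.790694) / -2789.465808 = 2.520987
y = (-32.302·18.790694 − 1292.734013·35.216) / -2789.465808 = 16.537897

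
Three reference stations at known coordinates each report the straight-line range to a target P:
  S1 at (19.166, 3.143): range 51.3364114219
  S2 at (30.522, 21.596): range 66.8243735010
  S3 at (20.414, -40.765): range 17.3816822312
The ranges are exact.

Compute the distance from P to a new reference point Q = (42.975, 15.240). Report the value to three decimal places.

60.391

eq1: (x − 19.166)² + (y − 3.143)² = 51.3364114219²
eq2: (x − 30.522)² + (y − 21.596)² = 66.8243735010²
eq3: (x − 20.414)² + (y + 40.765)² = 17.3816822312²
eq1−eq3, eq1−eq2 (x²,y² cancel):
  2.496·x − 87.816·y = 4034.606876
  22.712·x + 36.906·y = -809.304061
det = 2.496·36.906 − -87.816·22.712 = 2086.594368
x = (4034.606876·36.906 − -87.816·-809.304061) / 2086.594368 = 37.300664
y = (2.496·-809.304061 − 4034.606876·22.712) / 2086.594368 = -44.883671
|P − Q| = √((37.300664 − 42.975)² + (-44.883671 − 15.240)²) = 60.390842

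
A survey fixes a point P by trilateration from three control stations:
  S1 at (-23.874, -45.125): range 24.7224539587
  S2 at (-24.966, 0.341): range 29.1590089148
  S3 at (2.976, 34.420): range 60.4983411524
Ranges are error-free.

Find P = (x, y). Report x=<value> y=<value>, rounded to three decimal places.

eq1: (x + 23.874)² + (y + 45.125)² = 24.7224539587²
eq2: (x + 24.966)² + (y − 0.341)² = 29.1590089148²
eq3: (x − 2.976)² + (y − 34.420)² = 60.4983411524²
eq3−eq1, eq3−eq2 (x²,y² cancel):
  -53.700·x − 159.090·y = 4461.490077
  -55.884·x − 68.158·y = 2239.625942
det = -53.700·-68.158 − -159.090·-55.884 = -5230.500960
x = (4461.490077·-68.158 − -159.090·2239.625942) / -5230.500960 = -9.982954
y = (-53.700·2239.625942 − 4461.490077·-55.884) / -5230.500960 = -24.674118

x=-9.983 y=-24.674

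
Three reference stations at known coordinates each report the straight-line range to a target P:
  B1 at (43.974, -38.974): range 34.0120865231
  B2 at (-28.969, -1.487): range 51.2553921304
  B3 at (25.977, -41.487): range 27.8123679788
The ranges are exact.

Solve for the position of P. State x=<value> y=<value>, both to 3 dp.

eq1: (x − 43.974)² + (y + 38.974)² = 34.0120865231²
eq2: (x + 28.969)² + (y + 1.487)² = 51.2553921304²
eq3: (x − 25.977)² + (y + 41.487)² = 27.8123679788²
eq2−eq1, eq2−eq3 (x²,y² cancel):
  145.886·x − 74.974·y = 4081.564415
  109.892·x − 80.000·y = 3408.148978
det = 145.886·-80.000 − -74.974·109.892 = -3431.837192
x = (4081.564415·-80.000 − -74.974·3408.148978) / -3431.837192 = 20.689382
y = (145.886·3408.148978 − 4081.564415·109.892) / -3431.837192 = -14.181892

x=20.689 y=-14.182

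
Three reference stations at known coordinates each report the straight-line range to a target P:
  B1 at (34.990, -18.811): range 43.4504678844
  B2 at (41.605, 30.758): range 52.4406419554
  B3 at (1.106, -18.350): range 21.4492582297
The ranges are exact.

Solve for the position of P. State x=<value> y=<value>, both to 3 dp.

x=-2.732 y=2.753

eq1: (x − 34.990)² + (y + 18.811)² = 43.4504678844²
eq2: (x − 41.605)² + (y − 30.758)² = 52.4406419554²
eq3: (x − 1.106)² + (y + 18.350)² = 21.4492582297²
eq2−eq1, eq2−eq3 (x²,y² cancel):
  -13.230·x − 99.138·y = -236.798999
  -80.998·x − 98.216·y = -49.134603
det = -13.230·-98.216 − -99.138·-80.998 = -6730.582044
x = (-236.798999·-98.216 − -99.138·-49.134603) / -6730.582044 = -2.731761
y = (-13.230·-49.134603 − -236.798999·-80.998) / -6730.582044 = 2.753134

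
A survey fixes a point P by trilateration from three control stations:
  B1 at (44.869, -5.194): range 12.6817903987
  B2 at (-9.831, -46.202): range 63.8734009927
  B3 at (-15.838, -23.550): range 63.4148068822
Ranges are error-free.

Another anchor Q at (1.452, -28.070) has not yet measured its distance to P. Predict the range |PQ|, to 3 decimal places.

47.020

eq1: (x − 44.869)² + (y + 5.194)² = 12.6817903987²
eq2: (x + 9.831)² + (y + 46.202)² = 63.8734009927²
eq3: (x + 15.838)² + (y + 23.550)² = 63.4148068822²
eq2−eq3, eq2−eq1 (x²,y² cancel):
  -12.014·x + 45.304·y = -1367.454999
  109.400·x + 82.016·y = 3727.914979
det = -12.014·82.016 − 45.304·109.400 = -5941.597824
x = (-1367.454999·82.016 − 45.304·3727.914979) / -5941.597824 = 47.300854
y = (-12.014·3727.914979 − -1367.454999·109.400) / -5941.597824 = -17.640441
|P − Q| = √((47.300854 − 1.452)² + (-17.640441 − -28.070)²) = 47.020135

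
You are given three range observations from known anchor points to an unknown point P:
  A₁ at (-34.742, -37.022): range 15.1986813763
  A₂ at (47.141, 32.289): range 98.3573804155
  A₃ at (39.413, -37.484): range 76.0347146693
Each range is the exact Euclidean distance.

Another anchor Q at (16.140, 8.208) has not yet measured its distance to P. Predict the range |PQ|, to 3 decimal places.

59.300

eq1: (x + 34.742)² + (y + 37.022)² = 15.1986813763²
eq2: (x − 47.141)² + (y − 32.289)² = 98.3573804155²
eq3: (x − 39.413)² + (y + 37.484)² = 76.0347146693²
eq3−eq2, eq3−eq1 (x²,y² cancel):
  15.456·x + 139.546·y = -3586.477870
  -148.310·x + 0.924·y = 5169.478142
det = 15.456·0.924 − 139.546·-148.310 = 20710.348604
x = (-3586.477870·0.924 − 139.546·5169.478142) / 20710.348604 = -34.991874
y = (15.456·5169.478142 − -3586.477870·-148.310) / 20710.348604 = -21.825373
|P − Q| = √((-34.991874 − 16.140)² + (-21.825373 − 8.208)²) = 59.299848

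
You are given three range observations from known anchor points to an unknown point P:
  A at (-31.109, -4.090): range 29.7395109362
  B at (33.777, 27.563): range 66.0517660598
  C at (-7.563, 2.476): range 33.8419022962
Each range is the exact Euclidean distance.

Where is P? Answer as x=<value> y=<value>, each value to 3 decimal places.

x=-32.246 y=25.628

eq1: (x + 31.109)² + (y + 4.090)² = 29.7395109362²
eq2: (x − 33.777)² + (y − 27.563)² = 66.0517660598²
eq3: (x + 7.563)² + (y − 2.476)² = 33.8419022962²
eq2−eq1, eq2−eq3 (x²,y² cancel):
  -129.772·x − 63.306·y = 2562.290572
  -82.680·x − 50.174·y = 1380.286296
det = -129.772·-50.174 − -63.306·-82.680 = 1277.040248
x = (2562.290572·-50.174 − -63.306·1380.286296) / 1277.040248 = -32.246410
y = (-129.772·1380.286296 − 2562.290572·-82.680) / 1277.040248 = 25.627752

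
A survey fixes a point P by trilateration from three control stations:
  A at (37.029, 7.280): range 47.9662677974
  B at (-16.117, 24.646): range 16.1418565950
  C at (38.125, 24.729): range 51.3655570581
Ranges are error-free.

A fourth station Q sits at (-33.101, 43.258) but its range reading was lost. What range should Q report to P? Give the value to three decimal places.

eq1: (x − 37.029)² + (y − 7.280)² = 47.9662677974²
eq2: (x + 16.117)² + (y − 24.646)² = 16.1418565950²
eq3: (x − 38.125)² + (y − 24.729)² = 51.3655570581²
eq1−eq2, eq1−eq3 (x²,y² cancel):
  -106.292·x + 34.732·y = 1483.241076
  2.192·x + 34.898·y = 303.236220
det = -106.292·34.898 − 34.732·2.192 = -3785.510760
x = (1483.241076·34.898 − 34.732·303.236220) / -3785.510760 = -10.891568
y = (-106.292·303.236220 − 1483.241076·2.192) / -3785.510760 = 9.373332
|P − Q| = √((-10.891568 − -33.101)² + (9.373332 − 43.258)²) = 40.514561

40.515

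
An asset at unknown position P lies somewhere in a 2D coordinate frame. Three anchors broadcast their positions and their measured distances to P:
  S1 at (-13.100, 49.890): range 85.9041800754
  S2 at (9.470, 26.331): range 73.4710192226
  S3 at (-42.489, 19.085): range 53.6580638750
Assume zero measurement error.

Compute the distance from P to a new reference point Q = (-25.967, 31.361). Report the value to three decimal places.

65.433

eq1: (x + 13.100)² + (y − 49.890)² = 85.9041800754²
eq2: (x − 9.470)² + (y − 26.331)² = 73.4710192226²
eq3: (x + 42.489)² + (y − 19.085)² = 53.6580638750²
eq2−eq3, eq2−eq1 (x²,y² cancel):
  -103.918·x − 14.492·y = 3905.352732
  -45.140·x + 47.118·y = -103.917850
det = -103.918·47.118 − -14.492·-45.140 = -5550.577204
x = (3905.352732·47.118 − -14.492·-103.917850) / -5550.577204 = -32.880622
y = (-103.918·-103.917850 − 3905.352732·-45.140) / -5550.577204 = -33.705784
|P − Q| = √((-32.880622 − -25.967)² + (-33.705784 − 31.361)²) = 65.433054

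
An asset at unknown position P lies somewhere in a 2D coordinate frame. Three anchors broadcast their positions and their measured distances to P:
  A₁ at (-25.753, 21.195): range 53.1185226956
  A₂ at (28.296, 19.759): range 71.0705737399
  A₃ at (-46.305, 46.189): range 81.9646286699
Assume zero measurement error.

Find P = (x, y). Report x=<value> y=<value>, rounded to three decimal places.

eq1: (x + 25.753)² + (y − 21.195)² = 53.1185226956²
eq2: (x − 28.296)² + (y − 19.759)² = 71.0705737399²
eq3: (x + 46.305)² + (y − 46.189)² = 81.9646286699²
eq3−eq1, eq3−eq2 (x²,y² cancel):
  41.104·x − 49.988·y = 731.491188
  149.202·x − 52.860·y = -1419.321148
det = 41.104·-52.860 − -49.988·149.202 = 5285.552136
x = (731.491188·-52.860 − -49.988·-1419.321148) / 5285.552136 = -20.738732
y = (41.104·-1419.321148 − 731.491188·149.202) / 5285.552136 = -31.686325

x=-20.739 y=-31.686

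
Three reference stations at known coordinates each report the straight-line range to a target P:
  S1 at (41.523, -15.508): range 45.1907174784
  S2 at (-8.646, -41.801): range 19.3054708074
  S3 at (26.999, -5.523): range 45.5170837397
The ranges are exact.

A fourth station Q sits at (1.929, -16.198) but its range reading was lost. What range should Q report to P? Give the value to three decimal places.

eq1: (x − 41.523)² + (y + 15.508)² = 45.1907174784²
eq2: (x + 8.646)² + (y + 41.801)² = 19.3054708074²
eq3: (x − 26.999)² + (y + 5.523)² = 45.5170837397²
eq2−eq3, eq2−eq1 (x²,y² cancel):
  71.290·x + 72.556·y = -2761.731096
  100.338·x + 52.586·y = -1526.919067
det = 71.290·52.586 − 72.556·100.338 = -3531.267988
x = (-2761.731096·52.586 − 72.556·-1526.919067) / -3531.267988 = 9.753225
y = (71.290·-1526.919067 − -2761.731096·100.338) / -3531.267988 = -47.646487
|P − Q| = √((9.753225 − 1.929)² + (-47.646487 − -16.198)²) = 32.407188

32.407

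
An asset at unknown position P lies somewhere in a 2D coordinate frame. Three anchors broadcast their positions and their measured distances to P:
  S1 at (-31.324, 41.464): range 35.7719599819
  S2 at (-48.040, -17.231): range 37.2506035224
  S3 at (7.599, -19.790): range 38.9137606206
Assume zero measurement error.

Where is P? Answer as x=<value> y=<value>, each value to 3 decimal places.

x=-20.164 y=7.478

eq1: (x + 31.324)² + (y − 41.464)² = 35.7719599819²
eq2: (x + 48.040)² + (y + 17.231)² = 37.2506035224²
eq3: (x − 7.599)² + (y + 19.790)² = 38.9137606206²
eq3−eq2, eq3−eq1 (x²,y² cancel):
  -111.278·x + 5.118·y = 2282.033363
  -77.846·x + 122.508·y = 2485.715016
det = -111.278·122.508 − 5.118·-77.846 = -13234.029396
x = (2282.033363·122.508 − 5.118·2485.715016) / -13234.029396 = -20.163583
y = (-111.278·2485.715016 − 2282.033363·-77.846) / -13234.029396 = 7.477558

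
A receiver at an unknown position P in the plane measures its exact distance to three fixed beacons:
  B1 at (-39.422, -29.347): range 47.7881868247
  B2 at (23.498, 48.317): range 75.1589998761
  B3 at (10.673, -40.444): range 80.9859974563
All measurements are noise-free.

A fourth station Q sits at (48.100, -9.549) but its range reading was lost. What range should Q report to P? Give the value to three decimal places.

eq1: (x + 39.422)² + (y + 29.347)² = 47.7881868247²
eq2: (x − 23.498)² + (y − 48.317)² = 75.1589998761²
eq3: (x − 10.673)² + (y + 40.444)² = 80.9859974563²
eq1−eq3, eq1−eq2 (x²,y² cancel):
  100.190·x − 22.194·y = -4940.731412
  125.840·x + 155.328·y = -2893.816462
det = 100.190·155.328 − -22.194·125.840 = 18355.205280
x = (-4940.731412·155.328 − -22.194·-2893.816462) / 18355.205280 = -45.309180
y = (100.190·-2893.816462 − -4940.731412·125.840) / 18355.205280 = 18.077170
|P − Q| = √((-45.309180 − 48.100)² + (18.077170 − -9.549)²) = 97.408830

97.409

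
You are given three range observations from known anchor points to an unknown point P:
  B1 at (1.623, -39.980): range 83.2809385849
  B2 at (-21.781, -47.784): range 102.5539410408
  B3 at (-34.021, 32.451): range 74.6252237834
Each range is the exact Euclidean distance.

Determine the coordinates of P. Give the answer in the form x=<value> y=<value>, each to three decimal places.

eq1: (x − 1.623)² + (y + 39.980)² = 83.2809385849²
eq2: (x + 21.781)² + (y + 47.784)² = 102.5539410408²
eq3: (x + 34.021)² + (y − 32.451)² = 74.6252237834²
eq3−eq2, eq3−eq1 (x²,y² cancel):
  24.480·x − 160.470·y = -4401.160023
  71.288·x − 144.862·y = -1976.252020
det = 24.480·-144.862 − -160.470·71.288 = 7893.363600
x = (-4401.160023·-144.862 − -160.470·-1976.252020) / 7893.363600 = 40.595074
y = (24.480·-1976.252020 − -4401.160023·71.288) / 7893.363600 = 33.619539

x=40.595 y=33.620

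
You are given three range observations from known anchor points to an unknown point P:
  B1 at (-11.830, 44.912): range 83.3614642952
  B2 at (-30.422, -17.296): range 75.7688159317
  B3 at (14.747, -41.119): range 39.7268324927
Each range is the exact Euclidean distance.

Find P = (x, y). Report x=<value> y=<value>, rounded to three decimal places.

eq1: (x + 11.830)² + (y − 44.912)² = 83.3614642952²
eq2: (x + 30.422)² + (y + 17.296)² = 75.7688159317²
eq3: (x − 14.747)² + (y + 41.119)² = 39.7268324927²
eq2−eq3, eq2−eq1 (x²,y² cancel):
  90.338·x − 47.646·y = 4846.288718
  37.184·x + 124.416·y = -275.833318
det = 90.338·124.416 − -47.646·37.184 = 13011.161472
x = (4846.288718·124.416 − -47.646·-275.833318) / 13011.161472 = 45.331349
y = (90.338·-275.833318 − 4846.288718·37.184) / 13011.161472 = -15.765128

x=45.331 y=-15.765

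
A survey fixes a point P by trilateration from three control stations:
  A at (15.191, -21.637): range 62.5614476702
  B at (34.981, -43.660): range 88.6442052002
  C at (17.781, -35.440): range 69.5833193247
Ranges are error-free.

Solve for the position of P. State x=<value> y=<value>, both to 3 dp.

eq1: (x − 15.191)² + (y + 21.637)² = 62.5614476702²
eq2: (x − 34.981)² + (y + 43.660)² = 88.6442052002²
eq3: (x − 17.781)² + (y + 35.440)² = 69.5833193247²
eq3−eq2, eq3−eq1 (x²,y² cancel):
  34.400·x − 16.440·y = -1458.248387
  -5.180·x + 27.606·y = 54.672283
det = 34.400·27.606 − -16.440·-5.180 = 864.487200
x = (-1458.248387·27.606 − -16.440·54.672283) / 864.487200 = -45.527097
y = (34.400·54.672283 − -1458.248387·-5.180) / 864.487200 = -6.562272

x=-45.527 y=-6.562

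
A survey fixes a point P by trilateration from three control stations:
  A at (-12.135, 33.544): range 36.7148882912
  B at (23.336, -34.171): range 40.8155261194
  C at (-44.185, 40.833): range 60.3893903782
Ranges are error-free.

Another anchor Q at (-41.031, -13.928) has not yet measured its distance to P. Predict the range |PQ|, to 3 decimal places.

eq1: (x + 12.135)² + (y − 33.544)² = 36.7148882912²
eq2: (x − 23.336)² + (y + 34.171)² = 40.8155261194²
eq3: (x + 44.185)² + (y − 40.833)² = 60.3893903782²
eq3−eq2, eq3−eq1 (x²,y² cancel):
  135.042·x − 150.008·y = 73.549321
  64.100·x − 14.578·y = -48.294505
det = 135.042·-14.578 − -150.008·64.100 = 7646.870524
x = (73.549321·-14.578 − -150.008·-48.294505) / 7646.870524 = -1.087604
y = (135.042·-48.294505 − 73.549321·64.100) / 7646.870524 = -1.469398
|P − Q| = √((-1.087604 − -41.031)² + (-1.469398 − -13.928)²) = 41.841268

41.841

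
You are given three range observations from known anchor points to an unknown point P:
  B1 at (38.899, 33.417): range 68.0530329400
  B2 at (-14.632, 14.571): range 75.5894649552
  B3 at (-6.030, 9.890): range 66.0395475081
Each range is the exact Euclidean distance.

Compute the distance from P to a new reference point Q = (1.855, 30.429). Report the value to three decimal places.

76.804

eq1: (x − 38.899)² + (y − 33.417)² = 68.0530329400²
eq2: (x + 14.632)² + (y − 14.571)² = 75.5894649552²
eq3: (x + 6.030)² + (y − 9.890)² = 66.0395475081²
eq2−eq3, eq2−eq1 (x²,y² cancel):
  17.204·x − 9.362·y = 1060.308912
  107.062·x + 37.692·y = 3285.970545
det = 17.204·37.692 − -9.362·107.062 = 1650.767612
x = (1060.308912·37.692 − -9.362·3285.970545) / 1650.767612 = 42.845776
y = (17.204·3285.970545 − 1060.308912·107.062) / 1650.767612 = -34.521489
|P − Q| = √((42.845776 − 1.855)² + (-34.521489 − 30.429)²) = 76.803709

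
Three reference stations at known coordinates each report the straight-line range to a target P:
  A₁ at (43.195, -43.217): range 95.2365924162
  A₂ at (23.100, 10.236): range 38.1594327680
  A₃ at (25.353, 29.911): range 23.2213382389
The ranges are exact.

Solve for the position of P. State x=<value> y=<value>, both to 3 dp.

x=7.913 y=45.243

eq1: (x − 43.195)² + (y + 43.217)² = 95.2365924162²
eq2: (x − 23.100)² + (y − 10.236)² = 38.1594327680²
eq3: (x − 25.353)² + (y − 29.911)² = 23.2213382389²
eq2−eq3, eq2−eq1 (x²,y² cancel):
  4.506·x + 39.350·y = 1815.968594
  40.190·x − 106.906·y = -4518.734808
det = 4.506·-106.906 − 39.350·40.190 = -2063.194936
x = (1815.968594·-106.906 − 39.350·-4518.734808) / -2063.194936 = 7.912836
y = (4.506·-4518.734808 − 1815.968594·40.190) / -2063.194936 = 45.243033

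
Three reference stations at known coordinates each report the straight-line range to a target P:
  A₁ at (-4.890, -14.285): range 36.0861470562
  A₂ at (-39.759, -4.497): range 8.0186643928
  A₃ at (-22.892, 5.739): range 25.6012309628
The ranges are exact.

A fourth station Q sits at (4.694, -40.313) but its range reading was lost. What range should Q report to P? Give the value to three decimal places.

eq1: (x + 4.890)² + (y + 14.285)² = 36.0861470562²
eq2: (x + 39.759)² + (y + 4.497)² = 8.0186643928²
eq3: (x + 22.892)² + (y − 5.739)² = 25.6012309628²
eq1−eq3, eq1−eq2 (x²,y² cancel):
  -36.004·x + 40.048·y = 975.793443
  -69.738·x + 19.576·y = 2610.938796
det = -36.004·19.576 − 40.048·-69.738 = 2088.053120
x = (975.793443·19.576 − 40.048·2610.938796) / 2088.053120 = -40.928434
y = (-36.004·2610.938796 − 975.793443·-69.738) / 2088.053120 = -12.429932
|P − Q| = √((-40.928434 − 4.694)² + (-12.429932 − -40.313)²) = 53.468421

53.468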